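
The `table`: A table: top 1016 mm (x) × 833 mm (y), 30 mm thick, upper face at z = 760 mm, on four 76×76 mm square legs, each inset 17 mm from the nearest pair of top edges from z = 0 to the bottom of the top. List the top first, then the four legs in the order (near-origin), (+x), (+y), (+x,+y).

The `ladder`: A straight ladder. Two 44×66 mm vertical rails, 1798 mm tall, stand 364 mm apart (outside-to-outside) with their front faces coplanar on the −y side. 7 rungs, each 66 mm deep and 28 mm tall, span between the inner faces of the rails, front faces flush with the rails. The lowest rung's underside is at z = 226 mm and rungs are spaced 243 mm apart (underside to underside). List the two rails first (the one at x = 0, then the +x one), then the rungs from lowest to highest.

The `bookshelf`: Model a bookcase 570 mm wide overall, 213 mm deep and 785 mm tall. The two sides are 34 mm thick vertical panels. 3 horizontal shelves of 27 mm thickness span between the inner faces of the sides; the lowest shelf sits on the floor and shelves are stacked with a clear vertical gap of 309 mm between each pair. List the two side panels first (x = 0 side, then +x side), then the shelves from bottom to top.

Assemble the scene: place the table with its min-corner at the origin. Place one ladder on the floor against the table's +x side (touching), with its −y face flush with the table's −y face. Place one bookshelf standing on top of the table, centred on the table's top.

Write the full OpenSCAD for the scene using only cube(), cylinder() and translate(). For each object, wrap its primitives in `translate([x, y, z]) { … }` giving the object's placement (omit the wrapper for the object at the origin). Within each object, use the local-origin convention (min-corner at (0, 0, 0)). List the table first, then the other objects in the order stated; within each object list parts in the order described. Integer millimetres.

translate([0, 0, 730]) cube([1016, 833, 30]);
translate([17, 17, 0]) cube([76, 76, 730]);
translate([923, 17, 0]) cube([76, 76, 730]);
translate([17, 740, 0]) cube([76, 76, 730]);
translate([923, 740, 0]) cube([76, 76, 730]);
translate([1016, 0, 0]) {
  cube([44, 66, 1798]);
  translate([320, 0, 0]) cube([44, 66, 1798]);
  translate([44, 0, 226]) cube([276, 66, 28]);
  translate([44, 0, 469]) cube([276, 66, 28]);
  translate([44, 0, 712]) cube([276, 66, 28]);
  translate([44, 0, 955]) cube([276, 66, 28]);
  translate([44, 0, 1198]) cube([276, 66, 28]);
  translate([44, 0, 1441]) cube([276, 66, 28]);
  translate([44, 0, 1684]) cube([276, 66, 28]);
}
translate([223, 310, 760]) {
  cube([34, 213, 785]);
  translate([536, 0, 0]) cube([34, 213, 785]);
  translate([34, 0, 0]) cube([502, 213, 27]);
  translate([34, 0, 336]) cube([502, 213, 27]);
  translate([34, 0, 672]) cube([502, 213, 27]);
}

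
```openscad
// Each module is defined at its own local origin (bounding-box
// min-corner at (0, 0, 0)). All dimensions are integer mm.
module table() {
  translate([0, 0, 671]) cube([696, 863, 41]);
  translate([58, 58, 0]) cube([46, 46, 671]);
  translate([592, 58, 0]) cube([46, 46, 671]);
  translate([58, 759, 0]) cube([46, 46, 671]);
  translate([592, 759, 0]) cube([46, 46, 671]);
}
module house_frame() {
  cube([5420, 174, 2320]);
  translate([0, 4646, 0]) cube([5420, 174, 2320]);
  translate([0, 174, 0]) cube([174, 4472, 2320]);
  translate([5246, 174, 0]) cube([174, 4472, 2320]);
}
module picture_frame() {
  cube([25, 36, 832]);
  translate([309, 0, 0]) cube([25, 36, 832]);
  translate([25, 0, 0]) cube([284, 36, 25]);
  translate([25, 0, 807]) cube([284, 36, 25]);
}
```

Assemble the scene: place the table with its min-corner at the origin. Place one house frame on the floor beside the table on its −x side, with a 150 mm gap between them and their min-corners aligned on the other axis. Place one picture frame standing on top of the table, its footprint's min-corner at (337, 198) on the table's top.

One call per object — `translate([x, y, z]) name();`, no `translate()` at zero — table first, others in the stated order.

table();
translate([-5570, 0, 0]) house_frame();
translate([337, 198, 712]) picture_frame();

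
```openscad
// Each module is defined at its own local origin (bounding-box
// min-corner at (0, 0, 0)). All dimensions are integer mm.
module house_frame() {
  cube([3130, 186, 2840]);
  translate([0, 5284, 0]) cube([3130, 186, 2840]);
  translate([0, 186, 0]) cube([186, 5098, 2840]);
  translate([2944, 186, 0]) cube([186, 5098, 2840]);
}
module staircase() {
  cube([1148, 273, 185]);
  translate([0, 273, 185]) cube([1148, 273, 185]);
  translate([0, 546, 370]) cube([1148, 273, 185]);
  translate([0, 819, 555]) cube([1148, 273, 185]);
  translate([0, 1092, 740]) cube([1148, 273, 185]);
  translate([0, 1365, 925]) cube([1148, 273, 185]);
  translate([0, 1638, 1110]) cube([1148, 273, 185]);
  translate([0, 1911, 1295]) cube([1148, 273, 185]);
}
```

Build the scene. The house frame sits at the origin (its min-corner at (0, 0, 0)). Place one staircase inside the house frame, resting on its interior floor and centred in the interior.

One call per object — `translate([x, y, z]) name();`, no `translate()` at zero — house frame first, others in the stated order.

house_frame();
translate([991, 1643, 0]) staircase();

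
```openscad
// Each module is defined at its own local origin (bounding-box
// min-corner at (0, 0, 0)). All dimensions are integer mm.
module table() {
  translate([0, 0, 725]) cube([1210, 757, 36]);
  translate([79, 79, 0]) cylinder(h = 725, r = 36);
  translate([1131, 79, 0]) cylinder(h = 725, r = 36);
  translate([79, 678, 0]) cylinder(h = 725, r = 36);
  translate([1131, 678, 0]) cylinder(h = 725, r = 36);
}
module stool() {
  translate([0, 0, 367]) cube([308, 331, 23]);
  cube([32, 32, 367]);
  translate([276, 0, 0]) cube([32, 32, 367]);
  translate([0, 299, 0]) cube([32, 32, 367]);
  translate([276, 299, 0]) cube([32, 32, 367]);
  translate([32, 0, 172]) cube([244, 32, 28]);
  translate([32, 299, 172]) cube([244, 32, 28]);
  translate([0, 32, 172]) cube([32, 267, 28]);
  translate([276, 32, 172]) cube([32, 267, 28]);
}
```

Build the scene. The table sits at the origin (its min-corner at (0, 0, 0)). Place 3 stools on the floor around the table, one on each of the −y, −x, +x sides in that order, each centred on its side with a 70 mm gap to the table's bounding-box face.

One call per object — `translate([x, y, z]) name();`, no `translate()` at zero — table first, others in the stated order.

table();
translate([451, -401, 0]) stool();
translate([-378, 213, 0]) stool();
translate([1280, 213, 0]) stool();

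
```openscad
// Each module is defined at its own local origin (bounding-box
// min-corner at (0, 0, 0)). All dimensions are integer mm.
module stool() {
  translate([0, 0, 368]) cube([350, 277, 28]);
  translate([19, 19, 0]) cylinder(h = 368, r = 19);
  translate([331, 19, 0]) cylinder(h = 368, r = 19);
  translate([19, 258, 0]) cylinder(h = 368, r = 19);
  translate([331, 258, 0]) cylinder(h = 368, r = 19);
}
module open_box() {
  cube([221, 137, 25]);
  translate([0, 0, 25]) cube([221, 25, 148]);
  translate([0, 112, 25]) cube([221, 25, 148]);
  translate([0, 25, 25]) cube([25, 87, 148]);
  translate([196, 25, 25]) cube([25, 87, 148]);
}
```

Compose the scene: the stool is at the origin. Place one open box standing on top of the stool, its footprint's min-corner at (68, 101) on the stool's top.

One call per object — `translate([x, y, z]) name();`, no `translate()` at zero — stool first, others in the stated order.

stool();
translate([68, 101, 396]) open_box();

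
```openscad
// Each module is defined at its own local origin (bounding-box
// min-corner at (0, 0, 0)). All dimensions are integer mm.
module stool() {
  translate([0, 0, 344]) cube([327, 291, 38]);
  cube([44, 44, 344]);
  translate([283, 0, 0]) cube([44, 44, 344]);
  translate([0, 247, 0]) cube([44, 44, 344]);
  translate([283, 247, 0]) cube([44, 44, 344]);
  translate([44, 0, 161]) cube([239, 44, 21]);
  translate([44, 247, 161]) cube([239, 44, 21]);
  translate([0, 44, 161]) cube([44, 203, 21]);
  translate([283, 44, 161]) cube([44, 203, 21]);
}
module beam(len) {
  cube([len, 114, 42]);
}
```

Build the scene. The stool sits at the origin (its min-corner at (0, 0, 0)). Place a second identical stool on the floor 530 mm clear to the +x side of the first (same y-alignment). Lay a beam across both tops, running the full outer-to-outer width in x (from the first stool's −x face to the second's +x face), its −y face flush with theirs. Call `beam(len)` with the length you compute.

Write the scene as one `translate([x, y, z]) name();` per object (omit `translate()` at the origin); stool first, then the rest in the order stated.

stool();
translate([857, 0, 0]) stool();
translate([0, 0, 382]) beam(1184);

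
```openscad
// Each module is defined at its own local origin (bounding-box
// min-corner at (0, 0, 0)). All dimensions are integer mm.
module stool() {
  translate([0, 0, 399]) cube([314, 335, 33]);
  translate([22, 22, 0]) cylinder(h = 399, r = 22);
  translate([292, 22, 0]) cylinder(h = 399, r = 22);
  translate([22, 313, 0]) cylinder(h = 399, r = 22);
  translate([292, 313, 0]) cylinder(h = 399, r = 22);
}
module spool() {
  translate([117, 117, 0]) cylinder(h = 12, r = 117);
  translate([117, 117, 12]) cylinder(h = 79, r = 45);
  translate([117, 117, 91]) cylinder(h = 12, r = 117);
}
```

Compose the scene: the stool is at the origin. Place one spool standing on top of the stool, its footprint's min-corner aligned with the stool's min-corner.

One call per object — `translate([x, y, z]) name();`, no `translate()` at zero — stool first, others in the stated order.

stool();
translate([0, 0, 432]) spool();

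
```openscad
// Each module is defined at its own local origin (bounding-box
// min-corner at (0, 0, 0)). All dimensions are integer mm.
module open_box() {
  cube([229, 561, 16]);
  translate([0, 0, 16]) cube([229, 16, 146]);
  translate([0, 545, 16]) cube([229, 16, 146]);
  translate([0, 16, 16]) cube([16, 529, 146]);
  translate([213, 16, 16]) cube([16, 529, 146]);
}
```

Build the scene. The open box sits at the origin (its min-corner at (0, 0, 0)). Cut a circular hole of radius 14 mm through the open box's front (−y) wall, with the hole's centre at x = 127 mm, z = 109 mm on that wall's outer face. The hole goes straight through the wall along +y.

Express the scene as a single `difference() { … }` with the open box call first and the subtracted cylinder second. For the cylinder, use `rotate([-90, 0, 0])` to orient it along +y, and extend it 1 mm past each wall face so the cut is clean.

difference() {
  open_box();
  translate([127, -1, 109]) rotate([-90, 0, 0]) cylinder(h = 18, r = 14);
}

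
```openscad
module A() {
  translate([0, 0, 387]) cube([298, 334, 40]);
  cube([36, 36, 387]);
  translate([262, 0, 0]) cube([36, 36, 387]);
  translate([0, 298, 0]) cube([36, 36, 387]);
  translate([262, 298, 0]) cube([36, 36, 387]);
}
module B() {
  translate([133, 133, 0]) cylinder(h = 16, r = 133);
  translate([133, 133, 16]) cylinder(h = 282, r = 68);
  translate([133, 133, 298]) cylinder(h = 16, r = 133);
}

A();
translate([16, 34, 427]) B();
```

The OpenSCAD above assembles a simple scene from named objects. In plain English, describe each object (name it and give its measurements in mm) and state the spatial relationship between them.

A is a simple wooden stool: a rectangular seat 298 mm (x) by 334 mm (y), 40 mm thick, top face at z = 427 mm, on four square legs, each 36×36 mm in cross-section. The legs rest on z = 0, each flush with a corner of the seat.

B is a spool: two coaxial disc flanges of radius 133 mm and thickness 16 mm, joined by a core cylinder of radius 68 mm and height 282 mm. The lower flange rests on z = 0 and the three cylinders share a vertical axis.

The spool is on top of the stool, centred.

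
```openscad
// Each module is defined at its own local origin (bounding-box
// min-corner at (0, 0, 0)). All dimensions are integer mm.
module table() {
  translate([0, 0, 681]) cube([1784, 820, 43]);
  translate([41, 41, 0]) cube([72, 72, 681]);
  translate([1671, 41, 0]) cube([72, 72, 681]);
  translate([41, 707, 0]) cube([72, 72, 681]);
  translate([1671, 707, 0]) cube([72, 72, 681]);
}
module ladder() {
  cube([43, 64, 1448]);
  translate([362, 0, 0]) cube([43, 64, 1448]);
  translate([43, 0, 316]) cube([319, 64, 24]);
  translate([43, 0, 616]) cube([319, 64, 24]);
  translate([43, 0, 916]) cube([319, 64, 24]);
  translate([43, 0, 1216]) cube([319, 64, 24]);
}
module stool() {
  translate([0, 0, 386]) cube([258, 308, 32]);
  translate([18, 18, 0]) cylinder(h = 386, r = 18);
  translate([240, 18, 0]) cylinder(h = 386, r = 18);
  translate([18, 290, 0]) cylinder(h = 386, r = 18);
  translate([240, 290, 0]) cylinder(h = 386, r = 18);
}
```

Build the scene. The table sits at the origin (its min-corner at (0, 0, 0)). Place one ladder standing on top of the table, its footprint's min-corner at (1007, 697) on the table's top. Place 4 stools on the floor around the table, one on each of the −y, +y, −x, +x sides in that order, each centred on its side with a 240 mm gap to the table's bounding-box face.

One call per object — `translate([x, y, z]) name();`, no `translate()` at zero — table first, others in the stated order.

table();
translate([1007, 697, 724]) ladder();
translate([763, -548, 0]) stool();
translate([763, 1060, 0]) stool();
translate([-498, 256, 0]) stool();
translate([2024, 256, 0]) stool();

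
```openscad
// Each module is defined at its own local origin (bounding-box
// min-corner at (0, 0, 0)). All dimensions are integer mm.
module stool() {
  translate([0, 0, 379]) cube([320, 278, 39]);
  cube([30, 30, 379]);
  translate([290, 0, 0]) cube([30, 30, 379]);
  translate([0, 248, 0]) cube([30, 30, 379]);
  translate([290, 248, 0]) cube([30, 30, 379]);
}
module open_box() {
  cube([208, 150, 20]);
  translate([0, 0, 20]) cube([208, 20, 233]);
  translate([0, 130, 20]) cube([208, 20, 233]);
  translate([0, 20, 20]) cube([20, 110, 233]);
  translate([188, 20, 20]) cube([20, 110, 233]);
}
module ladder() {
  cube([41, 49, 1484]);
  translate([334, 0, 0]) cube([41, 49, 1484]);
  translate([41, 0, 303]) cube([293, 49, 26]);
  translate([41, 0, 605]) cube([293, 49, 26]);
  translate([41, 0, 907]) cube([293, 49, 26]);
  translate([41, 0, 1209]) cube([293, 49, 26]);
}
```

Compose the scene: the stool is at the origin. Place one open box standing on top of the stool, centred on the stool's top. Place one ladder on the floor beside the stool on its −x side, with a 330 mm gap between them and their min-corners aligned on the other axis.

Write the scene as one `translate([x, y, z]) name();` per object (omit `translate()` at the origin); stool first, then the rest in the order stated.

stool();
translate([56, 64, 418]) open_box();
translate([-705, 0, 0]) ladder();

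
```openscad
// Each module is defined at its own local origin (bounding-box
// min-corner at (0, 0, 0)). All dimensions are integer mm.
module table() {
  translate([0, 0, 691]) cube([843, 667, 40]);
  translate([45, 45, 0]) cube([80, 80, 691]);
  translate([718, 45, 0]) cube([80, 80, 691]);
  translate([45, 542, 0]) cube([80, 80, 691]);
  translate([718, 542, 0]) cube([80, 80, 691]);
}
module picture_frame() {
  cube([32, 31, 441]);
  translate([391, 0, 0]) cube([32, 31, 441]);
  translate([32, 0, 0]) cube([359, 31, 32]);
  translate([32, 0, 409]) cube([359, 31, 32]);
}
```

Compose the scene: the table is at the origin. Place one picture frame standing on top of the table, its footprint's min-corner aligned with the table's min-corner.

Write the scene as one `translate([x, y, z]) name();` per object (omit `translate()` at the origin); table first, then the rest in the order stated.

table();
translate([0, 0, 731]) picture_frame();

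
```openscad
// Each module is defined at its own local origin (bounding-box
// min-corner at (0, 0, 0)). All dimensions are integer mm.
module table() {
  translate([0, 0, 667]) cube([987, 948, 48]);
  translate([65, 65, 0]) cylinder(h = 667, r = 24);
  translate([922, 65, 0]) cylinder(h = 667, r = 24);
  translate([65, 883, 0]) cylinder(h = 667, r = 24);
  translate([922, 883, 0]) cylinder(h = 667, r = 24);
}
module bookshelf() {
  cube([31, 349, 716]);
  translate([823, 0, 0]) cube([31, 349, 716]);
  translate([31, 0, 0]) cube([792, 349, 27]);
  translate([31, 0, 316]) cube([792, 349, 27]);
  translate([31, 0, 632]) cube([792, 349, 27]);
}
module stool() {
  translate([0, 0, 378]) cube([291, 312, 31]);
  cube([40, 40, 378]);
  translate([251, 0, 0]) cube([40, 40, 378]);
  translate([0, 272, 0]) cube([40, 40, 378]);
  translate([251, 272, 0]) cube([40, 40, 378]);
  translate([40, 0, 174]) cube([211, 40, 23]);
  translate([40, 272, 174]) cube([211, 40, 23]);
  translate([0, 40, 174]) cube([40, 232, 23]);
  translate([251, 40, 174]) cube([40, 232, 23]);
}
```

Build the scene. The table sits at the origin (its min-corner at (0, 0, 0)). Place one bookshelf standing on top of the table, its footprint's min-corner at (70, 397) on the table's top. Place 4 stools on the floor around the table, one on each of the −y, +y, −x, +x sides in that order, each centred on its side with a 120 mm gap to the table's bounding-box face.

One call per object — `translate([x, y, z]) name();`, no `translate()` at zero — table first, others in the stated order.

table();
translate([70, 397, 715]) bookshelf();
translate([348, -432, 0]) stool();
translate([348, 1068, 0]) stool();
translate([-411, 318, 0]) stool();
translate([1107, 318, 0]) stool();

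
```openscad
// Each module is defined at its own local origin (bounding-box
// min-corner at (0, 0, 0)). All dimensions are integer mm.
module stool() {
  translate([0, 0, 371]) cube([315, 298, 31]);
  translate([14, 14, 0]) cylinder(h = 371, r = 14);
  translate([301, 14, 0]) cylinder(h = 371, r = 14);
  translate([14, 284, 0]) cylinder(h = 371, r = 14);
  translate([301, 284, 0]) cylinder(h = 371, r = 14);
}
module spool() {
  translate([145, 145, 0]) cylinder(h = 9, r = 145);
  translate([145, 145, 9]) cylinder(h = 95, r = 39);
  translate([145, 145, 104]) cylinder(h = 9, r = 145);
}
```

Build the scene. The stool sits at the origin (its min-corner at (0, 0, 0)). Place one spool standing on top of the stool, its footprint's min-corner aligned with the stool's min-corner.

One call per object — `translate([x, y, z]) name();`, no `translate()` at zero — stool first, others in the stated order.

stool();
translate([0, 0, 402]) spool();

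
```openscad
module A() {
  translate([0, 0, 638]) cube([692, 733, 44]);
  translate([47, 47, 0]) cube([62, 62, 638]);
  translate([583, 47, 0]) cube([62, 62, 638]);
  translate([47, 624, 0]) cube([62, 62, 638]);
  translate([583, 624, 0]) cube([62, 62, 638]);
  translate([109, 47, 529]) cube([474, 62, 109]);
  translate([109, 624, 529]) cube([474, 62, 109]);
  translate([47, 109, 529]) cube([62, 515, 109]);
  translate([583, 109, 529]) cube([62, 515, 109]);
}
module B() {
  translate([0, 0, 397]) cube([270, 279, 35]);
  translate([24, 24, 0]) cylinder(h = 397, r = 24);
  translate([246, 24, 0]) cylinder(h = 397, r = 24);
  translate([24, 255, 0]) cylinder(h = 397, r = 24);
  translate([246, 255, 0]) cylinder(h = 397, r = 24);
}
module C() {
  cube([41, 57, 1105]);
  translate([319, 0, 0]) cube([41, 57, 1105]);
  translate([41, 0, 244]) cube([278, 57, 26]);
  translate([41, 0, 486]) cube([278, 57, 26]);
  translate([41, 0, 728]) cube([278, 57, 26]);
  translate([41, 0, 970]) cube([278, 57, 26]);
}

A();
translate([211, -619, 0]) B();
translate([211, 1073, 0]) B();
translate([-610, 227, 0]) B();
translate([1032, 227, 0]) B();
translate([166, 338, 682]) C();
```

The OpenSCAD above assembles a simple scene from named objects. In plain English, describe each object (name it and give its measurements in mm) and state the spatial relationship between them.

A is a table: top 692 mm (x) × 733 mm (y), 44 mm thick, upper face at z = 682 mm, on four 62×62 mm square legs, each inset 47 mm from the nearest pair of top edges, running from z = 0 to the bottom of the top. Four apron rails, 62 mm thick and 109 mm tall, run between adjacent legs with their top edges flush with the underside of the top and their outer faces flush with the legs' outer faces.

B is a four-legged stool. The seat is a 270×279×35 mm slab whose top surface is at z = 432 mm; four round legs, each 48 mm in diameter, run from the floor (z = 0) to the underside of the seat, each leg's axis is inset half a diameter from the nearest pair of seat edges (so the leg's bounding box is flush with the corner).

C is a straight ladder. Two 41×57 mm vertical rails, 1105 mm tall, stand 360 mm apart (outside-to-outside) with their front faces coplanar on the −y side. 4 rungs, each 57 mm deep and 26 mm tall, span between the inner faces of the rails, front faces flush with the rails. The lowest rung's underside is at z = 244 mm and rungs are spaced 242 mm apart (underside to underside).

Four stools sit around the table at the −y, +y, −x, +x sides. The ladder is on top of the table, centred.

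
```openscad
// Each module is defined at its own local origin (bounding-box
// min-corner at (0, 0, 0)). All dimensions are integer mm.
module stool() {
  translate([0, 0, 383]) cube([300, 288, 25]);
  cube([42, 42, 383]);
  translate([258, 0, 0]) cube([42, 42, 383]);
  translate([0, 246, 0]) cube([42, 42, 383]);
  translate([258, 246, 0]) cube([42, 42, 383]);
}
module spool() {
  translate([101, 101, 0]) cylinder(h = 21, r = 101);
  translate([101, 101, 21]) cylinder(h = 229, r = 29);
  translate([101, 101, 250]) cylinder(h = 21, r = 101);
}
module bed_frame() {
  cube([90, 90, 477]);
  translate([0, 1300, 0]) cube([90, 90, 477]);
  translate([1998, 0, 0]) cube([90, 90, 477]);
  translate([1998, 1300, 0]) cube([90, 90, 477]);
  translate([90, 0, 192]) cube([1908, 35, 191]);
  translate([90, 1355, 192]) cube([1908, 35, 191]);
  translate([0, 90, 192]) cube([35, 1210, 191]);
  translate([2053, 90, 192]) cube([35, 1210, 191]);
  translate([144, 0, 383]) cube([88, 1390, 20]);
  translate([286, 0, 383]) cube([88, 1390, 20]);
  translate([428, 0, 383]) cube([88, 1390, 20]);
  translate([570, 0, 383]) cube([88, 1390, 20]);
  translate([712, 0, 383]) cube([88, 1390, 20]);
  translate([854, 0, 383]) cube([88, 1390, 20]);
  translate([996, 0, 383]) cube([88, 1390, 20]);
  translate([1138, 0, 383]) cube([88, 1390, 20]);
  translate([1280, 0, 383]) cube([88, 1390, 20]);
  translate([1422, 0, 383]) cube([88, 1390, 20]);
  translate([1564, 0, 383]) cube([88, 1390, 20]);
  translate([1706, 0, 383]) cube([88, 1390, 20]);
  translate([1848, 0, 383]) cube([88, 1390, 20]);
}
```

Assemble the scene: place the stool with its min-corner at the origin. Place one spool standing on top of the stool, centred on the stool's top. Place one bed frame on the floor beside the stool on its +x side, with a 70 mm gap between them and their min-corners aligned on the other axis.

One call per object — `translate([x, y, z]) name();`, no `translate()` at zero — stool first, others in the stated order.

stool();
translate([49, 43, 408]) spool();
translate([370, 0, 0]) bed_frame();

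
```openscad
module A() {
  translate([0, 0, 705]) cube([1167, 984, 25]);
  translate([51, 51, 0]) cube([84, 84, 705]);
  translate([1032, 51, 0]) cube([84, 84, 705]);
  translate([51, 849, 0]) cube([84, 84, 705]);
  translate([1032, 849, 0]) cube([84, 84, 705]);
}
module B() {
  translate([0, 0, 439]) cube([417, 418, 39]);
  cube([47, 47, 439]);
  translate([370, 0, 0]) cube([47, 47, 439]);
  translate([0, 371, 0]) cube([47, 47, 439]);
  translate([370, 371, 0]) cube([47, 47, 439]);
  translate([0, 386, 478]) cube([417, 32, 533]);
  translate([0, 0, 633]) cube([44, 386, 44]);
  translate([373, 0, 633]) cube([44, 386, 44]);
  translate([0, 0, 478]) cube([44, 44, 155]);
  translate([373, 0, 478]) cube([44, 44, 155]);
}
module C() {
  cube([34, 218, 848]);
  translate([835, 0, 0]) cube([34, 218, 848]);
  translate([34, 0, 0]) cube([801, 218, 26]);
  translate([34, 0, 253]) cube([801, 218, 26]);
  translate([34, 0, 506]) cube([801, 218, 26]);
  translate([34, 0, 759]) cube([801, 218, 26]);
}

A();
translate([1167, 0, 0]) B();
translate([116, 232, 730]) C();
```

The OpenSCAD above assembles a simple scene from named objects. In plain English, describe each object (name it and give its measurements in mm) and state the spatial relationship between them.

A is a table with a 1167×984 mm rectangular top, 25 mm thick, top surface at z = 730 mm, supported by four 84×84 mm square legs, each inset 51 mm from the nearest pair of top edges, running from the floor.

B is a chair: 417×418 mm seat, 39 mm thick, top at z = 478 mm, on four 47 mm square corner legs flush with the seat edges. A 32 mm thick backrest slab spans the full seat width, extending 533 mm above the seat top, its back face flush with the seat's +y edge. Two armrests of 44×44 mm section run along each side from the seat's front edge to the front of the backrest, top faces 199 mm above the seat top and outer faces flush with the seat's x-edges; a 44×44 mm post under the front of each armrest stands on the seat at the front corner.

C is a bookshelf 869 mm wide overall, 218 mm deep and 848 mm tall. The two sides are 34 mm thick vertical panels. 4 horizontal shelves of 26 mm thickness span between the inner faces of the sides; the lowest shelf sits on the floor and shelves are stacked with a clear vertical gap of 227 mm between each pair.

The chair is against the table's +x side, with their −y faces flush. The bookshelf is on top of the table.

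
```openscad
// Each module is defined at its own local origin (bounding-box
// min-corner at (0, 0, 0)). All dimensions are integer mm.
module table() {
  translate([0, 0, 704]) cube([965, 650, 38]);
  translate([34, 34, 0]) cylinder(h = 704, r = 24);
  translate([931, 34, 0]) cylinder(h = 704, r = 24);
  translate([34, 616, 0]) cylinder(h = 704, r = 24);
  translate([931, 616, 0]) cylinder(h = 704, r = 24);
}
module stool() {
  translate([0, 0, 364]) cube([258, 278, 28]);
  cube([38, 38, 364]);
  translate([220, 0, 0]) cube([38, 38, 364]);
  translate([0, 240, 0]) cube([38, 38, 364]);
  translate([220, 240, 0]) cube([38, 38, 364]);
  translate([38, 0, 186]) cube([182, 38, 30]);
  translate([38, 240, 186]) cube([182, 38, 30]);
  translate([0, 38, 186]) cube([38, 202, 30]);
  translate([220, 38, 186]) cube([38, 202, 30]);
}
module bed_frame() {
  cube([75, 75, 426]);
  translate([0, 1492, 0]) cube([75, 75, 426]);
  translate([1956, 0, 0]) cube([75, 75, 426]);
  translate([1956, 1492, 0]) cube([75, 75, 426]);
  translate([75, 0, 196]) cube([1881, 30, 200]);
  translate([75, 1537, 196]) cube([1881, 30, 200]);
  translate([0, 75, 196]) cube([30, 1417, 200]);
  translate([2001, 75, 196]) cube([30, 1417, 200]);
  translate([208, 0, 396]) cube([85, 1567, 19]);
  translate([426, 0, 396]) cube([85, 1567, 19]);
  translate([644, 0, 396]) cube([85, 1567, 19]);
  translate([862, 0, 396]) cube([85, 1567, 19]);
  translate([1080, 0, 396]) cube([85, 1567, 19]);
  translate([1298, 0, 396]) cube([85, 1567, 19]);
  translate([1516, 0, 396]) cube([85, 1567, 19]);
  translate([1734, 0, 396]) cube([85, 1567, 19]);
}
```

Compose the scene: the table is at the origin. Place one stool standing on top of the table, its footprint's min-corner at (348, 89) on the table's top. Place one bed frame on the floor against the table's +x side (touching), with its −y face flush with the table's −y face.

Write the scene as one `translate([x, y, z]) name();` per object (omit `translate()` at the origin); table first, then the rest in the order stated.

table();
translate([348, 89, 742]) stool();
translate([965, 0, 0]) bed_frame();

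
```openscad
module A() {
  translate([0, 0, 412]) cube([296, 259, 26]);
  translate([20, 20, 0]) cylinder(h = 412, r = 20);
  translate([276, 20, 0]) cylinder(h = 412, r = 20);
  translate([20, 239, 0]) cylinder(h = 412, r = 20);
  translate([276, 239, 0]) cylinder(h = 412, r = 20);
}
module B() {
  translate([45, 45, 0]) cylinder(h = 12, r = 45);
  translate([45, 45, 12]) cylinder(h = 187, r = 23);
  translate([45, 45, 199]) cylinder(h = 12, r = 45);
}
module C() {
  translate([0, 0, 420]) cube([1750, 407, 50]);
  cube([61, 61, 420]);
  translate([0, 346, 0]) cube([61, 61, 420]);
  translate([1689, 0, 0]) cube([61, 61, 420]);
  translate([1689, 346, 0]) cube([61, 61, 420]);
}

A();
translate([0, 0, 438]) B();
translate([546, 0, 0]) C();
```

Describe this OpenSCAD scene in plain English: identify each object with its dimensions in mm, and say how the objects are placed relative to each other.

A is a simple wooden stool: a rectangular seat 296 mm (x) by 259 mm (y), 26 mm thick, top face at z = 438 mm, on four round legs, each 40 mm in diameter. The legs rest on z = 0, each leg's axis is inset half a diameter from the nearest pair of seat edges (so the leg's bounding box is flush with the corner).

B is a spool: two coaxial disc flanges of radius 45 mm and thickness 12 mm, joined by a core cylinder of radius 23 mm and height 187 mm. The lower flange rests on z = 0 and the three cylinders share a vertical axis.

C is a bench: a 1750×407 mm seat slab, 50 mm thick, top at z = 470 mm, on four 61×61 mm square legs flush with the seat corners and standing on z = 0.

The spool is on top of the stool. The bench is on the floor beside the stool on its +x side.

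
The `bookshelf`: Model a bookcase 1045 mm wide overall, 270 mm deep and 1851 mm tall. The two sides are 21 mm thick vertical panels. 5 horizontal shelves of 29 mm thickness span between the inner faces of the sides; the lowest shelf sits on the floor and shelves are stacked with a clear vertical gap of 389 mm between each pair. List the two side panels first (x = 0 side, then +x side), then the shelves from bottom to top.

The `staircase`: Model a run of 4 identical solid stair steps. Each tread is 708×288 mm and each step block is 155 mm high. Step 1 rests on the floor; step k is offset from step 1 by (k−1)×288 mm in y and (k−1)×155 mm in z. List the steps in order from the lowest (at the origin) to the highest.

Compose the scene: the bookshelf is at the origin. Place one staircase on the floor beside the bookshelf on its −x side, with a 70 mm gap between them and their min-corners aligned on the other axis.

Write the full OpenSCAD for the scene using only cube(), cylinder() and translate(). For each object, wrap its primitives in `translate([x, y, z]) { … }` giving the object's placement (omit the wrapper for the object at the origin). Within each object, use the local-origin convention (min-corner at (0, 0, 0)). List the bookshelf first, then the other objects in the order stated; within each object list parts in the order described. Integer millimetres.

cube([21, 270, 1851]);
translate([1024, 0, 0]) cube([21, 270, 1851]);
translate([21, 0, 0]) cube([1003, 270, 29]);
translate([21, 0, 418]) cube([1003, 270, 29]);
translate([21, 0, 836]) cube([1003, 270, 29]);
translate([21, 0, 1254]) cube([1003, 270, 29]);
translate([21, 0, 1672]) cube([1003, 270, 29]);
translate([-778, 0, 0]) {
  cube([708, 288, 155]);
  translate([0, 288, 155]) cube([708, 288, 155]);
  translate([0, 576, 310]) cube([708, 288, 155]);
  translate([0, 864, 465]) cube([708, 288, 155]);
}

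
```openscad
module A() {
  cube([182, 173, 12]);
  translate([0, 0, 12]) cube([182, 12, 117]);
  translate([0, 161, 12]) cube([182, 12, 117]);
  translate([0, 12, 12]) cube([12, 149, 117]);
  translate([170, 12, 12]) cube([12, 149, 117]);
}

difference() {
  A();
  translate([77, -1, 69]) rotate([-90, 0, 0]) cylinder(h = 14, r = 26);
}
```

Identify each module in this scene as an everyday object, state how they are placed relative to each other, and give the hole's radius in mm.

A is an open box. The open box has a circular hole through its front wall. The hole's radius is 26 mm.

The subtracted cylinder has r = 26 mm.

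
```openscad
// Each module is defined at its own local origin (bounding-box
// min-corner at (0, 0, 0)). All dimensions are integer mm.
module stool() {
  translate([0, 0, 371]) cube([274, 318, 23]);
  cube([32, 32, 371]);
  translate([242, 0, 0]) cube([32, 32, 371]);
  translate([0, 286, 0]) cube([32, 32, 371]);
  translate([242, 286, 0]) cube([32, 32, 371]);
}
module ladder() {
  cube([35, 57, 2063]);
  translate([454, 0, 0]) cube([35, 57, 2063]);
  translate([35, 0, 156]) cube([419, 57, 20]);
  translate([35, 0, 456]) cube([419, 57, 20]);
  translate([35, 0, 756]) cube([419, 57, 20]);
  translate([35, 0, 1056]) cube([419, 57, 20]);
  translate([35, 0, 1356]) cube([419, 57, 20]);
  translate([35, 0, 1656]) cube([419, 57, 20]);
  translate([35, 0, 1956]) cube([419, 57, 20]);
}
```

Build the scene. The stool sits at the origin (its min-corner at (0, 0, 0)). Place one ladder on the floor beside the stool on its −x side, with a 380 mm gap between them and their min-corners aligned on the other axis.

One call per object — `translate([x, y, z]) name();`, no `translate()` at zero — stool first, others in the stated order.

stool();
translate([-869, 0, 0]) ladder();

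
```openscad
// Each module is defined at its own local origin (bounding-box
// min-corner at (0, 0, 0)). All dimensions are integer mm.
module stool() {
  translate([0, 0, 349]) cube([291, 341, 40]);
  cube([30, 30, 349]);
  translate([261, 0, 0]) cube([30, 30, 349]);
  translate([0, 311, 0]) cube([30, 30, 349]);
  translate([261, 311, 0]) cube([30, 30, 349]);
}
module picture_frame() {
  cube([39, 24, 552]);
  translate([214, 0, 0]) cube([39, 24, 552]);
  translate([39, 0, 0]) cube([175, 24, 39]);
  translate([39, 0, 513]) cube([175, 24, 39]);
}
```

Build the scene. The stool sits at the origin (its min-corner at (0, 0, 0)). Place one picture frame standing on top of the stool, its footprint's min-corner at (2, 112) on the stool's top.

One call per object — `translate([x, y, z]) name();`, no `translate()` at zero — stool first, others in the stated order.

stool();
translate([2, 112, 389]) picture_frame();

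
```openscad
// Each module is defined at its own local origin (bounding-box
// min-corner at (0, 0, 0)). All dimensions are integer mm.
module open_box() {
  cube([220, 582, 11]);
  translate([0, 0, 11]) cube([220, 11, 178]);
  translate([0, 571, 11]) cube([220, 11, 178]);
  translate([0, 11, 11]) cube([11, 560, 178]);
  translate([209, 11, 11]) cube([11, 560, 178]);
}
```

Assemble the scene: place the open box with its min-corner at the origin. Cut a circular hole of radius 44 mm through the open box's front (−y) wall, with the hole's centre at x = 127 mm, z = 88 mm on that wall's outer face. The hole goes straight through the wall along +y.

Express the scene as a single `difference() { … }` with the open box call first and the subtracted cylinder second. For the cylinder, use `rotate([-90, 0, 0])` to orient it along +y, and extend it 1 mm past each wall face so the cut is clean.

difference() {
  open_box();
  translate([127, -1, 88]) rotate([-90, 0, 0]) cylinder(h = 13, r = 44);
}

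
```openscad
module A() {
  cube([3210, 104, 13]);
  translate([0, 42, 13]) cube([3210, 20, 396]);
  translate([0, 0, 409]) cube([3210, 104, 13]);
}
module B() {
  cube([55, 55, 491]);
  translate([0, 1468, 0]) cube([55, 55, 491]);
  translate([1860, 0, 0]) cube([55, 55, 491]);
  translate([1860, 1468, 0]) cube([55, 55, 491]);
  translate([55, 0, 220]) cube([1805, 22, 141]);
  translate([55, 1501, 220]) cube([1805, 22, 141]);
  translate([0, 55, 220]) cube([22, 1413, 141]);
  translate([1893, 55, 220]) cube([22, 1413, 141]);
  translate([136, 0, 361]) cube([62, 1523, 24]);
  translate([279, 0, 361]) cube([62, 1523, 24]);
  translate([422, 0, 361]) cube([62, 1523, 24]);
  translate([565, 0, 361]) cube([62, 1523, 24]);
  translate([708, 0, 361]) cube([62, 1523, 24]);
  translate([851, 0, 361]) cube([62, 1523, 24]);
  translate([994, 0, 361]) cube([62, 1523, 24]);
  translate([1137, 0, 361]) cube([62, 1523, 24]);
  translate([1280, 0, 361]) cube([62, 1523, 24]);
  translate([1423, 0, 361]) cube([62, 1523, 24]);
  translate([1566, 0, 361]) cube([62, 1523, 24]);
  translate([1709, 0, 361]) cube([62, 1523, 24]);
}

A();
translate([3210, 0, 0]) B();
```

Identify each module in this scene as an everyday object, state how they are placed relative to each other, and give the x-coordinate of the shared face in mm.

The I-beam's +x face and the bed frame's −x face are both at x = 3210 mm.

A is an I-beam. B is a bed frame. The bed frame is against the I-beam's +x side, with their −y faces flush. The x-coordinate of the shared face is 3210 mm.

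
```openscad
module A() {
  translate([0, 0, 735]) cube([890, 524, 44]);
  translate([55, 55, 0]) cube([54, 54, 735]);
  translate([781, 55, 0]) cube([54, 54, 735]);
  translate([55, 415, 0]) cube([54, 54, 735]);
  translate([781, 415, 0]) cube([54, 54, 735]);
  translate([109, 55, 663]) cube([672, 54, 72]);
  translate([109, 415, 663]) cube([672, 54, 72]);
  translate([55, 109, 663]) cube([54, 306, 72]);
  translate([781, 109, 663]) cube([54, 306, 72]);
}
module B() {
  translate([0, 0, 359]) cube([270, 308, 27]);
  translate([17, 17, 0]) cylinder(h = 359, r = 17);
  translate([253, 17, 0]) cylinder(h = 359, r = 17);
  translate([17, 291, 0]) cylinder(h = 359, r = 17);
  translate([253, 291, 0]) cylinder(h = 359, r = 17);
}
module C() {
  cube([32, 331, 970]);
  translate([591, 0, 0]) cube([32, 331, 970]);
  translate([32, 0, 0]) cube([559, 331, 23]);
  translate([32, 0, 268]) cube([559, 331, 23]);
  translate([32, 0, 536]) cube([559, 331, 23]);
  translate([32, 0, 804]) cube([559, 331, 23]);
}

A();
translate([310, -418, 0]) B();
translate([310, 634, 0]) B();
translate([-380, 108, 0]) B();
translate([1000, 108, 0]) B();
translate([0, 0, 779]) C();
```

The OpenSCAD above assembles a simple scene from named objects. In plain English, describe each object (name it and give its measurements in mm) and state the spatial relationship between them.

A is a table with a 890×524 mm rectangular top, 44 mm thick, top surface at z = 779 mm, supported by four 54×54 mm square legs, each inset 55 mm from the nearest pair of top edges, running from the floor. Four apron rails, 54 mm thick and 72 mm tall, run between adjacent legs with their top edges flush with the underside of the top and their outer faces flush with the legs' outer faces.

B is a simple wooden stool: a rectangular seat 270 mm (x) by 308 mm (y), 27 mm thick, top face at z = 386 mm, on four round legs, each 34 mm in diameter. The legs rest on z = 0, each leg's axis is inset half a diameter from the nearest pair of seat edges (so the leg's bounding box is flush with the corner).

C is an open bookshelf. Two side panels, each 32 mm thick, 331 mm deep and 970 mm tall, stand 623 mm apart (outside-to-outside). Between them sit 4 shelves, each 23 mm thick and 331 mm deep, spanning the full gap between the sides. The bottom shelf rests on the floor (its underside at z = 0) and the clear gap between one shelf's top and the next shelf's underside is 245 mm.

Four stools sit around the table at the −y, +y, −x, +x sides. The bookshelf is on top of the table.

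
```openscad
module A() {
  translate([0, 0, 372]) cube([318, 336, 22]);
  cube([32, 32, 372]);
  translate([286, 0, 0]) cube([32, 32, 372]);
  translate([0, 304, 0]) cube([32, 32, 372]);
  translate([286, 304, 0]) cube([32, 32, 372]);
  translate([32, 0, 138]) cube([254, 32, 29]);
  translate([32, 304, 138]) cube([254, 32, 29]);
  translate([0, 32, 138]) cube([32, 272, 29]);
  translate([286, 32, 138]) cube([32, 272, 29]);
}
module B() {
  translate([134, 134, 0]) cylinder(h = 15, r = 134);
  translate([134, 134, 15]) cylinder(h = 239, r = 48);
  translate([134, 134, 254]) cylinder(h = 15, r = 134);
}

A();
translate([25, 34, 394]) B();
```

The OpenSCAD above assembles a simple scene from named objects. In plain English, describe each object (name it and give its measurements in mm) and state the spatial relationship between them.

A is a four-legged stool. The seat is a 318×336×22 mm slab whose top surface is at z = 394 mm; four square legs, each 32×32 mm in cross-section, run from the floor (z = 0) to the underside of the seat, each flush with a corner of the seat. Four stretchers, 32 mm wide and 29 mm tall, connect adjacent legs with their undersides at z = 138 mm, each running between the inner faces of the legs it joins and aligned with the legs' outer faces on the other axis.

B is a spool: two coaxial disc flanges of radius 134 mm and thickness 15 mm, joined by a core cylinder of radius 48 mm and height 239 mm. The lower flange rests on z = 0 and the three cylinders share a vertical axis.

The spool is on top of the stool, centred.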